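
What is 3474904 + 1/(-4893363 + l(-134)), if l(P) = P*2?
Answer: 17004897936423/4893631 ≈ 3.4749e+6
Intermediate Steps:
l(P) = 2*P
3474904 + 1/(-4893363 + l(-134)) = 3474904 + 1/(-4893363 + 2*(-134)) = 3474904 + 1/(-4893363 - 268) = 3474904 + 1/(-4893631) = 3474904 - 1/4893631 = 17004897936423/4893631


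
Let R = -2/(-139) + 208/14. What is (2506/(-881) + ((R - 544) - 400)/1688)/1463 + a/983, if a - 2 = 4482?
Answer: 4743731912614165/1040468746058588 ≈ 4.5592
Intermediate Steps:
R = 14470/973 (R = -2*(-1/139) + 208*(1/14) = 2/139 + 104/7 = 14470/973 ≈ 14.872)
a = 4484 (a = 2 + 4482 = 4484)
(2506/(-881) + ((R - 544) - 400)/1688)/1463 + a/983 = (2506/(-881) + ((14470/973 - 544) - 400)/1688)/1463 + 4484/983 = (2506*(-1/881) + (-514842/973 - 400)*(1/1688))*(1/1463) + 4484*(1/983) = (-2506/881 - 904042/973*1/1688)*(1/1463) + 4484/983 = (-2506/881 - 452021/821212)*(1/1463) + 4484/983 = -2456187773/723487772*1/1463 + 4484/983 = -2456187773/1058462610436 + 4484/983 = 4743731912614165/1040468746058588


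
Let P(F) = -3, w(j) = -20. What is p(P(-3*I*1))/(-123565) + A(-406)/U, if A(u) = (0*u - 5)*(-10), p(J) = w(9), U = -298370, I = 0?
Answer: -4217/737361781 ≈ -5.7190e-6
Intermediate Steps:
p(J) = -20
A(u) = 50 (A(u) = (0 - 5)*(-10) = -5*(-10) = 50)
p(P(-3*I*1))/(-123565) + A(-406)/U = -20/(-123565) + 50/(-298370) = -20*(-1/123565) + 50*(-1/298370) = 4/24713 - 5/29837 = -4217/737361781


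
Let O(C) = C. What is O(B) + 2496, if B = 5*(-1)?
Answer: 2491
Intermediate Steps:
B = -5
O(B) + 2496 = -5 + 2496 = 2491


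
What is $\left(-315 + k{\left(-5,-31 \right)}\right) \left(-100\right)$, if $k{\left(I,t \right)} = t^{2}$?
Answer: $-64600$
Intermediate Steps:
$\left(-315 + k{\left(-5,-31 \right)}\right) \left(-100\right) = \left(-315 + \left(-31\right)^{2}\right) \left(-100\right) = \left(-315 + 961\right) \left(-100\right) = 646 \left(-100\right) = -64600$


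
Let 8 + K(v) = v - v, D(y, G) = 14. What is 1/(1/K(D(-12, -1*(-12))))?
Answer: -8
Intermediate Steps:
K(v) = -8 (K(v) = -8 + (v - v) = -8 + 0 = -8)
1/(1/K(D(-12, -1*(-12)))) = 1/(1/(-8)) = 1/(-1/8) = -8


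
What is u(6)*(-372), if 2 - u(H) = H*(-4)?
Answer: -9672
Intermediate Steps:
u(H) = 2 + 4*H (u(H) = 2 - H*(-4) = 2 - (-4)*H = 2 + 4*H)
u(6)*(-372) = (2 + 4*6)*(-372) = (2 + 24)*(-372) = 26*(-372) = -9672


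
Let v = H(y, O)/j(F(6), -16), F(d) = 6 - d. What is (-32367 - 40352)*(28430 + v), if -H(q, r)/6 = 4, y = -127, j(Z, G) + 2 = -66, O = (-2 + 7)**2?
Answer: -35146256204/17 ≈ -2.0674e+9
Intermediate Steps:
O = 25 (O = 5**2 = 25)
j(Z, G) = -68 (j(Z, G) = -2 - 66 = -68)
H(q, r) = -24 (H(q, r) = -6*4 = -24)
v = 6/17 (v = -24/(-68) = -24*(-1/68) = 6/17 ≈ 0.35294)
(-32367 - 40352)*(28430 + v) = (-32367 - 40352)*(28430 + 6/17) = -72719*483316/17 = -35146256204/17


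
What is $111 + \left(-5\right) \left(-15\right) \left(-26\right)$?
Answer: $-1839$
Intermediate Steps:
$111 + \left(-5\right) \left(-15\right) \left(-26\right) = 111 + 75 \left(-26\right) = 111 - 1950 = -1839$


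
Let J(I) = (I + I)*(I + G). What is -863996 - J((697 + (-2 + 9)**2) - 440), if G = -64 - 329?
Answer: -810752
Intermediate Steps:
G = -393
J(I) = 2*I*(-393 + I) (J(I) = (I + I)*(I - 393) = (2*I)*(-393 + I) = 2*I*(-393 + I))
-863996 - J((697 + (-2 + 9)**2) - 440) = -863996 - 2*((697 + (-2 + 9)**2) - 440)*(-393 + ((697 + (-2 + 9)**2) - 440)) = -863996 - 2*((697 + 7**2) - 440)*(-393 + ((697 + 7**2) - 440)) = -863996 - 2*((697 + 49) - 440)*(-393 + ((697 + 49) - 440)) = -863996 - 2*(746 - 440)*(-393 + (746 - 440)) = -863996 - 2*306*(-393 + 306) = -863996 - 2*306*(-87) = -863996 - 1*(-53244) = -863996 + 53244 = -810752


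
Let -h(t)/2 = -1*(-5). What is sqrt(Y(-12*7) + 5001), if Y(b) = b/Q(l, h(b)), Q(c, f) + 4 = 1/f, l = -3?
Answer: sqrt(8441121)/41 ≈ 70.862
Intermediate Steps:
h(t) = -10 (h(t) = -(-2)*(-5) = -2*5 = -10)
Q(c, f) = -4 + 1/f
Y(b) = -10*b/41 (Y(b) = b/(-4 + 1/(-10)) = b/(-4 - 1/10) = b/(-41/10) = b*(-10/41) = -10*b/41)
sqrt(Y(-12*7) + 5001) = sqrt(-(-120)*7/41 + 5001) = sqrt(-10/41*(-84) + 5001) = sqrt(840/41 + 5001) = sqrt(205881/41) = sqrt(8441121)/41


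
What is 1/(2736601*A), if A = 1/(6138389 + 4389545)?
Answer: 10527934/2736601 ≈ 3.8471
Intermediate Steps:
A = 1/10527934 ≈ 9.4985e-8
1/(2736601*A) = 1/(2736601*(1/10527934)) = (1/2736601)*10527934 = 10527934/2736601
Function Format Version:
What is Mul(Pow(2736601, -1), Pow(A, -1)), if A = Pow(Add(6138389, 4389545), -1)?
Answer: Rational(10527934, 2736601) ≈ 3.8471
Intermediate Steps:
A = Rational(1, 10527934) (A = Pow(10527934, -1) = Rational(1, 10527934) ≈ 9.4985e-8)
Mul(Pow(2736601, -1), Pow(A, -1)) = Mul(Pow(2736601, -1), Pow(Rational(1, 10527934), -1)) = Mul(Rational(1, 2736601), 10527934) = Rational(10527934, 2736601)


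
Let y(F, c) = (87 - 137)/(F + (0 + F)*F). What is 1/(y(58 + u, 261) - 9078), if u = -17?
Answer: -861/7816183 ≈ -0.00011016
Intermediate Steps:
y(F, c) = -50/(F + F²) (y(F, c) = -50/(F + F*F) = -50/(F + F²))
1/(y(58 + u, 261) - 9078) = 1/(-50/((58 - 17)*(1 + (58 - 17))) - 9078) = 1/(-50/(41*(1 + 41)) - 9078) = 1/(-50*1/41/42 - 9078) = 1/(-50*1/41*1/42 - 9078) = 1/(-25/861 - 9078) = 1/(-7816183/861) = -861/7816183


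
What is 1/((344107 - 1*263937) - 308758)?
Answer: -1/228588 ≈ -4.3747e-6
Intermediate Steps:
1/((344107 - 1*263937) - 308758) = 1/((344107 - 263937) - 308758) = 1/(80170 - 308758) = 1/(-228588) = -1/228588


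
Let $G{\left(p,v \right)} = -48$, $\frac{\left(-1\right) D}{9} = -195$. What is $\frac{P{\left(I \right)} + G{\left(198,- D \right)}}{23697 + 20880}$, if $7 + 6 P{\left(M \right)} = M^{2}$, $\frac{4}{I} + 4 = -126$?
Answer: $- \frac{415457}{376675650} \approx -0.001103$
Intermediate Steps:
$D = 1755$ ($D = \left(-9\right) \left(-195\right) = 1755$)
$I = - \frac{2}{65}$ ($I = \frac{4}{-4 - 126} = \frac{4}{-130} = 4 \left(- \frac{1}{130}\right) = - \frac{2}{65} \approx -0.030769$)
$P{\left(M \right)} = - \frac{7}{6} + \frac{M^{2}}{6}$
$\frac{P{\left(I \right)} + G{\left(198,- D \right)}}{23697 + 20880} = \frac{\left(- \frac{7}{6} + \frac{\left(- \frac{2}{65}\right)^{2}}{6}\right) - 48}{23697 + 20880} = \frac{\left(- \frac{7}{6} + \frac{1}{6} \cdot \frac{4}{4225}\right) - 48}{44577} = \left(\left(- \frac{7}{6} + \frac{2}{12675}\right) - 48\right) \frac{1}{44577} = \left(- \frac{9857}{8450} - 48\right) \frac{1}{44577} = \left(- \frac{415457}{8450}\right) \frac{1}{44577} = - \frac{415457}{376675650}$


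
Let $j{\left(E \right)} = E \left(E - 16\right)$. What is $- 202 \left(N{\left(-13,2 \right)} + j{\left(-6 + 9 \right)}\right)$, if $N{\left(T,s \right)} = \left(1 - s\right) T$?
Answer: $5252$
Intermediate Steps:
$N{\left(T,s \right)} = T \left(1 - s\right)$
$j{\left(E \right)} = E \left(-16 + E\right)$
$- 202 \left(N{\left(-13,2 \right)} + j{\left(-6 + 9 \right)}\right) = - 202 \left(- 13 \left(1 - 2\right) + \left(-6 + 9\right) \left(-16 + \left(-6 + 9\right)\right)\right) = - 202 \left(- 13 \left(1 - 2\right) + 3 \left(-16 + 3\right)\right) = - 202 \left(\left(-13\right) \left(-1\right) + 3 \left(-13\right)\right) = - 202 \left(13 - 39\right) = \left(-202\right) \left(-26\right) = 5252$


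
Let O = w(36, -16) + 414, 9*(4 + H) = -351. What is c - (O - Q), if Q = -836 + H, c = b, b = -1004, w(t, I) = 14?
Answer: -2311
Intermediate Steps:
H = -43 (H = -4 + (⅑)*(-351) = -4 - 39 = -43)
O = 428 (O = 14 + 414 = 428)
c = -1004
Q = -879 (Q = -836 - 43 = -879)
c - (O - Q) = -1004 - (428 - 1*(-879)) = -1004 - (428 + 879) = -1004 - 1*1307 = -1004 - 1307 = -2311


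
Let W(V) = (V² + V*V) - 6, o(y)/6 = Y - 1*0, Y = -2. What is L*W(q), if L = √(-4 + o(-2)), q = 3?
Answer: 48*I ≈ 48.0*I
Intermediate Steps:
o(y) = -12 (o(y) = 6*(-2 - 1*0) = 6*(-2 + 0) = 6*(-2) = -12)
W(V) = -6 + 2*V² (W(V) = (V² + V²) - 6 = 2*V² - 6 = -6 + 2*V²)
L = 4*I (L = √(-4 - 12) = √(-16) = 4*I ≈ 4.0*I)
L*W(q) = (4*I)*(-6 + 2*3²) = (4*I)*(-6 + 2*9) = (4*I)*(-6 + 18) = (4*I)*12 = 48*I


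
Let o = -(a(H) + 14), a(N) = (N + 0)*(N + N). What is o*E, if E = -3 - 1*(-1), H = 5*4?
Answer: 1628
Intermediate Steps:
H = 20
a(N) = 2*N**2 (a(N) = N*(2*N) = 2*N**2)
E = -2 (E = -3 + 1 = -2)
o = -814 (o = -(2*20**2 + 14) = -(2*400 + 14) = -(800 + 14) = -1*814 = -814)
o*E = -814*(-2) = 1628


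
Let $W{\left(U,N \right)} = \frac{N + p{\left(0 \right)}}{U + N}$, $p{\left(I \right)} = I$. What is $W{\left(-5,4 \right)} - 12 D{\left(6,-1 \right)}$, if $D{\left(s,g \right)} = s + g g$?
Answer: $-88$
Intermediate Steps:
$D{\left(s,g \right)} = s + g^{2}$
$W{\left(U,N \right)} = \frac{N}{N + U}$ ($W{\left(U,N \right)} = \frac{N + 0}{U + N} = \frac{N}{N + U}$)
$W{\left(-5,4 \right)} - 12 D{\left(6,-1 \right)} = \frac{4}{4 - 5} - 12 \left(6 + \left(-1\right)^{2}\right) = \frac{4}{-1} - 12 \left(6 + 1\right) = 4 \left(-1\right) - 84 = -4 - 84 = -88$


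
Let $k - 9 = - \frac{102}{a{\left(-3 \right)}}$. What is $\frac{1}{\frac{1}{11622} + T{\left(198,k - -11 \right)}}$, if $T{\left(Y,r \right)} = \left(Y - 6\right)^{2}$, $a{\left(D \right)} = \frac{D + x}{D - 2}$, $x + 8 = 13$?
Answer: $\frac{11622}{428433409} \approx 2.7127 \cdot 10^{-5}$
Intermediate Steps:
$x = 5$ ($x = -8 + 13 = 5$)
$a{\left(D \right)} = \frac{5 + D}{-2 + D}$ ($a{\left(D \right)} = \frac{D + 5}{D - 2} = \frac{5 + D}{-2 + D}$)
$k = 264$ ($k = 9 - \frac{102}{\frac{1}{-2 - 3} \left(5 - 3\right)} = 9 - \frac{102}{\frac{1}{-5} \cdot 2} = 9 - \frac{102}{\left(- \frac{1}{5}\right) 2} = 9 - \frac{102}{- \frac{2}{5}} = 9 - -255 = 9 + 255 = 264$)
$T{\left(Y,r \right)} = \left(-6 + Y\right)^{2}$
$\frac{1}{\frac{1}{11622} + T{\left(198,k - -11 \right)}} = \frac{1}{\frac{1}{11622} + \left(-6 + 198\right)^{2}} = \frac{1}{\frac{1}{11622} + 192^{2}} = \frac{1}{\frac{1}{11622} + 36864} = \frac{1}{\frac{428433409}{11622}} = \frac{11622}{428433409}$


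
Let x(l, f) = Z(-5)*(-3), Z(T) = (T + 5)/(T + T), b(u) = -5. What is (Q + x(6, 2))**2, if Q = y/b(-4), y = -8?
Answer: 64/25 ≈ 2.5600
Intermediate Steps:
Z(T) = (5 + T)/(2*T) (Z(T) = (5 + T)/((2*T)) = (5 + T)*(1/(2*T)) = (5 + T)/(2*T))
x(l, f) = 0 (x(l, f) = ((1/2)*(5 - 5)/(-5))*(-3) = ((1/2)*(-1/5)*0)*(-3) = 0*(-3) = 0)
Q = 8/5 (Q = -8/(-5) = -8*(-1/5) = 8/5 ≈ 1.6000)
(Q + x(6, 2))**2 = (8/5 + 0)**2 = (8/5)**2 = 64/25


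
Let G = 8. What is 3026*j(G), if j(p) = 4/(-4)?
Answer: -3026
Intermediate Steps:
j(p) = -1 (j(p) = 4*(-¼) = -1)
3026*j(G) = 3026*(-1) = -3026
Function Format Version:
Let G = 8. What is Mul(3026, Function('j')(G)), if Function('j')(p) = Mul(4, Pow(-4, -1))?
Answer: -3026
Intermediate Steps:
Function('j')(p) = -1 (Function('j')(p) = Mul(4, Rational(-1, 4)) = -1)
Mul(3026, Function('j')(G)) = Mul(3026, -1) = -3026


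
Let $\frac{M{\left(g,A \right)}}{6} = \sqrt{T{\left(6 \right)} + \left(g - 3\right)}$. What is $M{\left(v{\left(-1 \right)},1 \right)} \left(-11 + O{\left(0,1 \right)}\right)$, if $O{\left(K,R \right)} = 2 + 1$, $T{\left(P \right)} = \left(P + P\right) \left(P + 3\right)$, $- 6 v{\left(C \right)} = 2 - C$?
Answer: $- 24 \sqrt{418} \approx -490.68$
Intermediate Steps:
$v{\left(C \right)} = - \frac{1}{3} + \frac{C}{6}$ ($v{\left(C \right)} = - \frac{2 - C}{6} = - \frac{1}{3} + \frac{C}{6}$)
$T{\left(P \right)} = 2 P \left(3 + P\right)$
$O{\left(K,R \right)} = 3$
$M{\left(g,A \right)} = 6 \sqrt{105 + g}$ ($M{\left(g,A \right)} = 6 \sqrt{2 \cdot 6 \left(3 + 6\right) + \left(g - 3\right)} = 6 \sqrt{2 \cdot 6 \cdot 9 + \left(-3 + g\right)} = 6 \sqrt{108 + \left(-3 + g\right)} = 6 \sqrt{105 + g}$)
$M{\left(v{\left(-1 \right)},1 \right)} \left(-11 + O{\left(0,1 \right)}\right) = 6 \sqrt{105 + \left(- \frac{1}{3} + \frac{1}{6} \left(-1\right)\right)} \left(-11 + 3\right) = 6 \sqrt{105 - \frac{1}{2}} \left(-8\right) = 6 \sqrt{\frac{209}{2}} \left(-8\right) = 6 \frac{\sqrt{418}}{2} \left(-8\right) = 3 \sqrt{418} \left(-8\right) = - 24 \sqrt{418}$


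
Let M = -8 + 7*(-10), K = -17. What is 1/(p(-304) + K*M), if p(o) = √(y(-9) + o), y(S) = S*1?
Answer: 1326/1758589 - I*√313/1758589 ≈ 0.00075401 - 1.006e-5*I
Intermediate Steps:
y(S) = S
M = -78 (M = -8 - 70 = -78)
p(o) = √(-9 + o)
1/(p(-304) + K*M) = 1/(√(-9 - 304) - 17*(-78)) = 1/(√(-313) + 1326) = 1/(I*√313 + 1326) = 1/(1326 + I*√313)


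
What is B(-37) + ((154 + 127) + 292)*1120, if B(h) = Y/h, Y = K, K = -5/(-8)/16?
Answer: 3039375355/4736 ≈ 6.4176e+5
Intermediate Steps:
K = 5/128 (K = -5*(-⅛)*(1/16) = (5/8)*(1/16) = 5/128 ≈ 0.039063)
Y = 5/128 ≈ 0.039063
B(h) = 5/(128*h)
B(-37) + ((154 + 127) + 292)*1120 = (5/128)/(-37) + ((154 + 127) + 292)*1120 = (5/128)*(-1/37) + (281 + 292)*1120 = -5/4736 + 573*1120 = -5/4736 + 641760 = 3039375355/4736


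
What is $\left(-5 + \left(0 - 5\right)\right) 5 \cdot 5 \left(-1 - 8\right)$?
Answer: $2250$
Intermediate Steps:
$\left(-5 + \left(0 - 5\right)\right) 5 \cdot 5 \left(-1 - 8\right) = \left(-5 - 5\right) 5 \cdot 5 \left(-9\right) = \left(-10\right) 5 \cdot 5 \left(-9\right) = \left(-50\right) 5 \left(-9\right) = \left(-250\right) \left(-9\right) = 2250$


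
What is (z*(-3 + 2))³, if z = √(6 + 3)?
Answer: -27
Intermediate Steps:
z = 3 (z = √9 = 3)
(z*(-3 + 2))³ = (3*(-3 + 2))³ = (3*(-1))³ = (-3)³ = -27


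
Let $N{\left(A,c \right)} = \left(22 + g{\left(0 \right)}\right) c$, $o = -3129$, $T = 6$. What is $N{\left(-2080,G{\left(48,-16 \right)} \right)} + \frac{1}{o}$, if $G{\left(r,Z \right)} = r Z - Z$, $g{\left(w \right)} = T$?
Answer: $- \frac{65884225}{3129} \approx -21056.0$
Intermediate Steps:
$g{\left(w \right)} = 6$
$G{\left(r,Z \right)} = - Z + Z r$ ($G{\left(r,Z \right)} = Z r - Z = - Z + Z r$)
$N{\left(A,c \right)} = 28 c$ ($N{\left(A,c \right)} = \left(22 + 6\right) c = 28 c$)
$N{\left(-2080,G{\left(48,-16 \right)} \right)} + \frac{1}{o} = 28 \left(- 16 \left(-1 + 48\right)\right) + \frac{1}{-3129} = 28 \left(\left(-16\right) 47\right) - \frac{1}{3129} = 28 \left(-752\right) - \frac{1}{3129} = -21056 - \frac{1}{3129} = - \frac{65884225}{3129}$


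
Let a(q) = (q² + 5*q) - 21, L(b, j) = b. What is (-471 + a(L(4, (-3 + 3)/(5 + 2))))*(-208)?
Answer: 94848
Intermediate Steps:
a(q) = -21 + q² + 5*q
(-471 + a(L(4, (-3 + 3)/(5 + 2))))*(-208) = (-471 + (-21 + 4² + 5*4))*(-208) = (-471 + (-21 + 16 + 20))*(-208) = (-471 + 15)*(-208) = -456*(-208) = 94848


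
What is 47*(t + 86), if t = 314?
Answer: 18800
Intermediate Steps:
47*(t + 86) = 47*(314 + 86) = 47*400 = 18800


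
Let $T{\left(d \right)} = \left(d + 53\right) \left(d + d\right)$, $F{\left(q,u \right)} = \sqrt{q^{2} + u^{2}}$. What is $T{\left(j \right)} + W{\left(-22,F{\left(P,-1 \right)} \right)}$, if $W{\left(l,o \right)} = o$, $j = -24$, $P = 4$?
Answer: $-1392 + \sqrt{17} \approx -1387.9$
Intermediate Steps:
$T{\left(d \right)} = 2 d \left(53 + d\right)$ ($T{\left(d \right)} = \left(53 + d\right) 2 d = 2 d \left(53 + d\right)$)
$T{\left(j \right)} + W{\left(-22,F{\left(P,-1 \right)} \right)} = 2 \left(-24\right) \left(53 - 24\right) + \sqrt{4^{2} + \left(-1\right)^{2}} = 2 \left(-24\right) 29 + \sqrt{16 + 1} = -1392 + \sqrt{17}$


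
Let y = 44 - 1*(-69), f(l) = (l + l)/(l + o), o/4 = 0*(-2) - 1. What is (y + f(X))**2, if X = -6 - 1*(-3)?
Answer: 635209/49 ≈ 12963.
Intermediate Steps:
o = -4 (o = 4*(0*(-2) - 1) = 4*(0 - 1) = 4*(-1) = -4)
X = -3 (X = -6 + 3 = -3)
f(l) = 2*l/(-4 + l) (f(l) = (l + l)/(l - 4) = (2*l)/(-4 + l) = 2*l/(-4 + l))
y = 113 (y = 44 + 69 = 113)
(y + f(X))**2 = (113 + 2*(-3)/(-4 - 3))**2 = (113 + 2*(-3)/(-7))**2 = (113 + 2*(-3)*(-1/7))**2 = (113 + 6/7)**2 = (797/7)**2 = 635209/49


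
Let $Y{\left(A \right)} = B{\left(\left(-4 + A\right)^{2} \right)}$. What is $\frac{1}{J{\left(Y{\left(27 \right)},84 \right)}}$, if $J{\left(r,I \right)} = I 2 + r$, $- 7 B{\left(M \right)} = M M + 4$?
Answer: $- \frac{7}{278669} \approx -2.5119 \cdot 10^{-5}$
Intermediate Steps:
$B{\left(M \right)} = - \frac{4}{7} - \frac{M^{2}}{7}$ ($B{\left(M \right)} = - \frac{M M + 4}{7} = - \frac{M^{2} + 4}{7} = - \frac{4 + M^{2}}{7} = - \frac{4}{7} - \frac{M^{2}}{7}$)
$Y{\left(A \right)} = - \frac{4}{7} - \frac{\left(-4 + A\right)^{4}}{7}$ ($Y{\left(A \right)} = - \frac{4}{7} - \frac{\left(\left(-4 + A\right)^{2}\right)^{2}}{7} = - \frac{4}{7} - \frac{\left(-4 + A\right)^{4}}{7}$)
$J{\left(r,I \right)} = r + 2 I$ ($J{\left(r,I \right)} = 2 I + r = r + 2 I$)
$\frac{1}{J{\left(Y{\left(27 \right)},84 \right)}} = \frac{1}{\left(- \frac{4}{7} - \frac{\left(-4 + 27\right)^{4}}{7}\right) + 2 \cdot 84} = \frac{1}{\left(- \frac{4}{7} - \frac{23^{4}}{7}\right) + 168} = \frac{1}{\left(- \frac{4}{7} - \frac{279841}{7}\right) + 168} = \frac{1}{- \frac{279845}{7} + 168} = \frac{1}{- \frac{278669}{7}} = - \frac{7}{278669}$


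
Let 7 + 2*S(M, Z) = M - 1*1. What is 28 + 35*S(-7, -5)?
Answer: -469/2 ≈ -234.50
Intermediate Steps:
S(M, Z) = -4 + M/2 (S(M, Z) = -7/2 + (M - 1*1)/2 = -7/2 + (M - 1)/2 = -7/2 + (-1 + M)/2 = -7/2 + (-½ + M/2) = -4 + M/2)
28 + 35*S(-7, -5) = 28 + 35*(-4 + (½)*(-7)) = 28 + 35*(-4 - 7/2) = 28 + 35*(-15/2) = 28 - 525/2 = -469/2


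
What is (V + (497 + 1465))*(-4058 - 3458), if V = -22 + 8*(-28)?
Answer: -12897456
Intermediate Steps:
V = -246 (V = -22 - 224 = -246)
(V + (497 + 1465))*(-4058 - 3458) = (-246 + (497 + 1465))*(-4058 - 3458) = (-246 + 1962)*(-7516) = 1716*(-7516) = -12897456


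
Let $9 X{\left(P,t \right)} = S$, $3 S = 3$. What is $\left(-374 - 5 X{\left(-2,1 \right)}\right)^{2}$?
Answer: $\frac{11363641}{81} \approx 1.4029 \cdot 10^{5}$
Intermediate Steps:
$S = 1$ ($S = \frac{1}{3} \cdot 3 = 1$)
$X{\left(P,t \right)} = \frac{1}{9}$ ($X{\left(P,t \right)} = \frac{1}{9} \cdot 1 = \frac{1}{9}$)
$\left(-374 - 5 X{\left(-2,1 \right)}\right)^{2} = \left(-374 + \left(0 - \frac{5}{9}\right)\right)^{2} = \left(-374 - \frac{5}{9}\right)^{2} = \left(- \frac{3371}{9}\right)^{2} = \frac{11363641}{81}$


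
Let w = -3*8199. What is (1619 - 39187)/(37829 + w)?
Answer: -2348/827 ≈ -2.8392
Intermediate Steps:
w = -24597
(1619 - 39187)/(37829 + w) = (1619 - 39187)/(37829 - 24597) = -37568/13232 = -37568*1/13232 = -2348/827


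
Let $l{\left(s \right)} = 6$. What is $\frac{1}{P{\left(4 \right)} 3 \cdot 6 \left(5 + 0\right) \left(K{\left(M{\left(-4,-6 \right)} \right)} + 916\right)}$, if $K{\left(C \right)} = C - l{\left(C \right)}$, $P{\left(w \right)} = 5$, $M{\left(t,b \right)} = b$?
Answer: $\frac{1}{406800} \approx 2.4582 \cdot 10^{-6}$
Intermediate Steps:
$K{\left(C \right)} = -6 + C$ ($K{\left(C \right)} = C - 6 = -6 + C$)
$\frac{1}{P{\left(4 \right)} 3 \cdot 6 \left(5 + 0\right) \left(K{\left(M{\left(-4,-6 \right)} \right)} + 916\right)} = \frac{1}{5 \cdot 3 \cdot 6 \left(5 + 0\right) \left(\left(-6 - 6\right) + 916\right)} = \frac{1}{15 \cdot 6 \cdot 5 \left(-12 + 916\right)} = \frac{1}{15 \cdot 30 \cdot 904} = \frac{1}{450 \cdot 904} = \frac{1}{406800}$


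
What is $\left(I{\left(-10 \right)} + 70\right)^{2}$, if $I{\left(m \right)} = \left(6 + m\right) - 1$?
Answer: $4225$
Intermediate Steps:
$I{\left(m \right)} = 5 + m$
$\left(I{\left(-10 \right)} + 70\right)^{2} = \left(\left(5 - 10\right) + 70\right)^{2} = \left(-5 + 70\right)^{2} = 65^{2} = 4225$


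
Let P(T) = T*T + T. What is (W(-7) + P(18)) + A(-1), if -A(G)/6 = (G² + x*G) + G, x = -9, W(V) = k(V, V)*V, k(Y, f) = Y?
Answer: 337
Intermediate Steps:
P(T) = T + T² (P(T) = T² + T = T + T²)
W(V) = V² (W(V) = V*V = V²)
A(G) = -6*G² + 48*G (A(G) = -6*((G² - 9*G) + G) = -6*(G² - 8*G) = -6*G² + 48*G)
(W(-7) + P(18)) + A(-1) = ((-7)² + 18*(1 + 18)) + 6*(-1)*(8 - 1*(-1)) = (49 + 18*19) + 6*(-1)*(8 + 1) = (49 + 342) + 6*(-1)*9 = 391 - 54 = 337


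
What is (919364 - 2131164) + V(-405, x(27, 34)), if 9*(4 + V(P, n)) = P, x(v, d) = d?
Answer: -1211849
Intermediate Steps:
V(P, n) = -4 + P/9
(919364 - 2131164) + V(-405, x(27, 34)) = (919364 - 2131164) + (-4 + (⅑)*(-405)) = -1211800 + (-4 - 45) = -1211800 - 49 = -1211849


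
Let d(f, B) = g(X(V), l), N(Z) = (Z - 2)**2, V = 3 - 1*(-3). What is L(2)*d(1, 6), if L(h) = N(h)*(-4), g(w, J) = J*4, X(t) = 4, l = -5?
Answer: 0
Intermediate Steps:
V = 6 (V = 3 + 3 = 6)
N(Z) = (-2 + Z)**2
g(w, J) = 4*J
d(f, B) = -20 (d(f, B) = 4*(-5) = -20)
L(h) = -4*(-2 + h)**2 (L(h) = (-2 + h)**2*(-4) = -4*(-2 + h)**2)
L(2)*d(1, 6) = -4*(-2 + 2)**2*(-20) = -4*0**2*(-20) = -4*0*(-20) = 0*(-20) = 0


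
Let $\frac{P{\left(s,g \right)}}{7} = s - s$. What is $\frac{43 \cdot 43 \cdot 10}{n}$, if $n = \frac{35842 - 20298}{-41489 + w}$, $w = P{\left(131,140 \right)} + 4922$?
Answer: $- \frac{338061915}{7772} \approx -43497.0$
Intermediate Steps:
$P{\left(s,g \right)} = 0$ ($P{\left(s,g \right)} = 7 \left(s - s\right) = 7 \cdot 0 = 0$)
$w = 4922$ ($w = 0 + 4922 = 4922$)
$n = - \frac{15544}{36567}$ ($n = \frac{35842 - 20298}{-41489 + 4922} = \frac{15544}{-36567} = 15544 \left(- \frac{1}{36567}\right) = - \frac{15544}{36567} \approx -0.42508$)
$\frac{43 \cdot 43 \cdot 10}{n} = \frac{43 \cdot 43 \cdot 10}{- \frac{15544}{36567}} = 1849 \cdot 10 \left(- \frac{36567}{15544}\right) = 18490 \left(- \frac{36567}{15544}\right) = - \frac{338061915}{7772}$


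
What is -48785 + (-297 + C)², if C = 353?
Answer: -45649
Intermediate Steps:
-48785 + (-297 + C)² = -48785 + (-297 + 353)² = -48785 + 56² = -48785 + 3136 = -45649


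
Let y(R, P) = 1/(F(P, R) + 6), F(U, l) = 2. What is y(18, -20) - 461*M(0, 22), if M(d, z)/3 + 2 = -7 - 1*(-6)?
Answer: 33193/8 ≈ 4149.1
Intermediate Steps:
y(R, P) = ⅛ (y(R, P) = 1/(2 + 6) = 1/8 = ⅛)
M(d, z) = -9 (M(d, z) = -6 + 3*(-7 - 1*(-6)) = -6 + 3*(-7 + 6) = -6 + 3*(-1) = -6 - 3 = -9)
y(18, -20) - 461*M(0, 22) = ⅛ - 461*(-9) = ⅛ + 4149 = 33193/8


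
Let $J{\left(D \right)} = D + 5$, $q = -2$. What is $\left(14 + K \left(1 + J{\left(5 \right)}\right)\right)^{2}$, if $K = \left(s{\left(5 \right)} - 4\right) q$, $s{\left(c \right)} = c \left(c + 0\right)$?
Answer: $200704$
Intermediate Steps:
$J{\left(D \right)} = 5 + D$
$s{\left(c \right)} = c^{2}$ ($s{\left(c \right)} = c c = c^{2}$)
$K = -42$ ($K = \left(5^{2} - 4\right) \left(-2\right) = \left(25 - 4\right) \left(-2\right) = 21 \left(-2\right) = -42$)
$\left(14 + K \left(1 + J{\left(5 \right)}\right)\right)^{2} = \left(14 - 42 \left(1 + \left(5 + 5\right)\right)\right)^{2} = \left(14 - 42 \left(1 + 10\right)\right)^{2} = \left(14 - 462\right)^{2} = \left(-448\right)^{2} = 200704$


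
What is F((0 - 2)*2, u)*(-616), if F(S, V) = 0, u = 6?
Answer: 0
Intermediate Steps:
F((0 - 2)*2, u)*(-616) = 0*(-616) = 0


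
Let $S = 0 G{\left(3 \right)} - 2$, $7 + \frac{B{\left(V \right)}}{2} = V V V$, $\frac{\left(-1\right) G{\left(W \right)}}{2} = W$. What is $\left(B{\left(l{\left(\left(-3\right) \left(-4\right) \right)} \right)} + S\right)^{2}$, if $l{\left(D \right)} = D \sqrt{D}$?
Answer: $20639121664 - 2654208 \sqrt{3} \approx 2.0635 \cdot 10^{10}$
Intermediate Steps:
$G{\left(W \right)} = - 2 W$
$l{\left(D \right)} = D^{\frac{3}{2}}$
$B{\left(V \right)} = -14 + 2 V^{3}$ ($B{\left(V \right)} = -14 + 2 V V V = -14 + 2 V^{2} V = -14 + 2 V^{3}$)
$S = -2$ ($S = 0 \left(\left(-2\right) 3\right) - 2 = 0 \left(-6\right) - 2 = 0 - 2 = -2$)
$\left(B{\left(l{\left(\left(-3\right) \left(-4\right) \right)} \right)} + S\right)^{2} = \left(\left(-14 + 2 \left(\left(\left(-3\right) \left(-4\right)\right)^{\frac{3}{2}}\right)^{3}\right) - 2\right)^{2} = \left(\left(-14 + 2 \left(12^{\frac{3}{2}}\right)^{3}\right) - 2\right)^{2} = \left(\left(-14 + 2 \left(24 \sqrt{3}\right)^{3}\right) - 2\right)^{2} = \left(\left(-14 + 2 \cdot 41472 \sqrt{3}\right) - 2\right)^{2} = \left(\left(-14 + 82944 \sqrt{3}\right) - 2\right)^{2} = \left(-16 + 82944 \sqrt{3}\right)^{2}$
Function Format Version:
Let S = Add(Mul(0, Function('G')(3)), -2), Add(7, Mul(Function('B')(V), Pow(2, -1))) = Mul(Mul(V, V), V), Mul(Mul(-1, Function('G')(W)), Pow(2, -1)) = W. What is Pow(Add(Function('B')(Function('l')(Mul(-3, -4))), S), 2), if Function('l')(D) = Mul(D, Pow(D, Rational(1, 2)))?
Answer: Add(20639121664, Mul(-2654208, Pow(3, Rational(1, 2)))) ≈ 2.0635e+10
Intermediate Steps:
Function('G')(W) = Mul(-2, W)
Function('l')(D) = Pow(D, Rational(3, 2))
Function('B')(V) = Add(-14, Mul(2, Pow(V, 3))) (Function('B')(V) = Add(-14, Mul(2, Mul(Mul(V, V), V))) = Add(-14, Mul(2, Mul(Pow(V, 2), V))) = Add(-14, Mul(2, Pow(V, 3))))
S = -2 (S = Add(Mul(0, Mul(-2, 3)), -2) = Add(Mul(0, -6), -2) = Add(0, -2) = -2)
Pow(Add(Function('B')(Function('l')(Mul(-3, -4))), S), 2) = Pow(Add(Add(-14, Mul(2, Pow(Pow(Mul(-3, -4), Rational(3, 2)), 3))), -2), 2) = Pow(Add(Add(-14, Mul(2, Pow(Pow(12, Rational(3, 2)), 3))), -2), 2) = Pow(Add(Add(-14, Mul(2, Pow(Mul(24, Pow(3, Rational(1, 2))), 3))), -2), 2) = Pow(Add(Add(-14, Mul(2, Mul(41472, Pow(3, Rational(1, 2))))), -2), 2) = Pow(Add(Add(-14, Mul(82944, Pow(3, Rational(1, 2)))), -2), 2) = Pow(Add(-16, Mul(82944, Pow(3, Rational(1, 2)))), 2)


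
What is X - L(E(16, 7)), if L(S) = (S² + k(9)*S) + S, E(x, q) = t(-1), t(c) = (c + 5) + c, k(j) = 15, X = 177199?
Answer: 177142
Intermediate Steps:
t(c) = 5 + 2*c (t(c) = (5 + c) + c = 5 + 2*c)
E(x, q) = 3 (E(x, q) = 5 + 2*(-1) = 5 - 2 = 3)
L(S) = S² + 16*S (L(S) = (S² + 15*S) + S = S² + 16*S)
X - L(E(16, 7)) = 177199 - 3*(16 + 3) = 177199 - 3*19 = 177199 - 1*57 = 177199 - 57 = 177142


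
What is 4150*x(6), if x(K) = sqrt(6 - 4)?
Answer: 4150*sqrt(2) ≈ 5869.0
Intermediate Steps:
x(K) = sqrt(2)
4150*x(6) = 4150*sqrt(2)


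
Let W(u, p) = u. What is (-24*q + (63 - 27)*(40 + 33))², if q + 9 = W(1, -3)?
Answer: 7952400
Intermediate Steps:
q = -8 (q = -9 + 1 = -8)
(-24*q + (63 - 27)*(40 + 33))² = (-24*(-8) + (63 - 27)*(40 + 33))² = (192 + 36*73)² = (192 + 2628)² = 2820² = 7952400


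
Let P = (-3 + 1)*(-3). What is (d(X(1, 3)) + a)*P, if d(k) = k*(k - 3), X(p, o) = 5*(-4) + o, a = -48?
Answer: 1752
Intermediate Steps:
P = 6 (P = -2*(-3) = 6)
X(p, o) = -20 + o
d(k) = k*(-3 + k)
(d(X(1, 3)) + a)*P = ((-20 + 3)*(-3 + (-20 + 3)) - 48)*6 = (-17*(-3 - 17) - 48)*6 = (-17*(-20) - 48)*6 = (340 - 48)*6 = 292*6 = 1752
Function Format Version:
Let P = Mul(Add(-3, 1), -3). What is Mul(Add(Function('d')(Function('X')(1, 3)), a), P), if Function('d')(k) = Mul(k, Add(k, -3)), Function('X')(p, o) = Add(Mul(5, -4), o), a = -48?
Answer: 1752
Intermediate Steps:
P = 6 (P = Mul(-2, -3) = 6)
Function('X')(p, o) = Add(-20, o)
Function('d')(k) = Mul(k, Add(-3, k))
Mul(Add(Function('d')(Function('X')(1, 3)), a), P) = Mul(Add(Mul(Add(-20, 3), Add(-3, Add(-20, 3))), -48), 6) = Mul(Add(Mul(-17, Add(-3, -17)), -48), 6) = Mul(Add(Mul(-17, -20), -48), 6) = Mul(Add(340, -48), 6) = Mul(292, 6) = 1752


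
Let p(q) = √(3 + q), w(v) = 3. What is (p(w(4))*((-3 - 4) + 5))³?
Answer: -48*√6 ≈ -117.58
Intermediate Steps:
(p(w(4))*((-3 - 4) + 5))³ = (√(3 + 3)*((-3 - 4) + 5))³ = (√6*(-7 + 5))³ = (√6*(-2))³ = (-2*√6)³ = -48*√6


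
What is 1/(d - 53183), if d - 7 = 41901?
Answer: -1/11275 ≈ -8.8692e-5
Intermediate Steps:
d = 41908 (d = 7 + 41901 = 41908)
1/(d - 53183) = 1/(41908 - 53183) = 1/(-11275) = -1/11275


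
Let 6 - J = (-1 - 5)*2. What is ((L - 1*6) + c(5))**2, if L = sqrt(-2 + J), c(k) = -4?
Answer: 36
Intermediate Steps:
J = 18 (J = 6 - (-1 - 5)*2 = 6 - (-6)*2 = 6 - 1*(-12) = 6 + 12 = 18)
L = 4 (L = sqrt(-2 + 18) = sqrt(16) = 4)
((L - 1*6) + c(5))**2 = ((4 - 1*6) - 4)**2 = ((4 - 6) - 4)**2 = (-2 - 4)**2 = (-6)**2 = 36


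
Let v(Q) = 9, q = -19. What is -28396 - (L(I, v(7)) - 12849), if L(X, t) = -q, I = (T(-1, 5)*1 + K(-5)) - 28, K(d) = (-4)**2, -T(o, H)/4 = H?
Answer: -15566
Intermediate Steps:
T(o, H) = -4*H
K(d) = 16
I = -32 (I = (-4*5*1 + 16) - 28 = (-20*1 + 16) - 28 = (-20 + 16) - 28 = -4 - 28 = -32)
L(X, t) = 19 (L(X, t) = -1*(-19) = 19)
-28396 - (L(I, v(7)) - 12849) = -28396 - (19 - 12849) = -28396 - 1*(-12830) = -28396 + 12830 = -15566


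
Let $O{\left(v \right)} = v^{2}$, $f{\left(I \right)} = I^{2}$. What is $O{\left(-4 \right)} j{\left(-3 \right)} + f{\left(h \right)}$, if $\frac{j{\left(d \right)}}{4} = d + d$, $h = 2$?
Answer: $-380$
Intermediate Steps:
$j{\left(d \right)} = 8 d$ ($j{\left(d \right)} = 4 \left(d + d\right) = 4 \cdot 2 d = 8 d$)
$O{\left(-4 \right)} j{\left(-3 \right)} + f{\left(h \right)} = \left(-4\right)^{2} \cdot 8 \left(-3\right) + 2^{2} = 16 \left(-24\right) + 4 = -384 + 4 = -380$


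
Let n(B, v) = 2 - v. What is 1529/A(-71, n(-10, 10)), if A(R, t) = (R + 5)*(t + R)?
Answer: 139/474 ≈ 0.29325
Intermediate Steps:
A(R, t) = (5 + R)*(R + t)
1529/A(-71, n(-10, 10)) = 1529/((-71)² + 5*(-71) + 5*(2 - 1*10) - 71*(2 - 1*10)) = 1529/(5041 - 355 + 5*(2 - 10) - 71*(2 - 10)) = 1529/(5041 - 355 + 5*(-8) - 71*(-8)) = 1529/(5041 - 355 - 40 + 568) = 1529/5214 = 1529*(1/5214) = 139/474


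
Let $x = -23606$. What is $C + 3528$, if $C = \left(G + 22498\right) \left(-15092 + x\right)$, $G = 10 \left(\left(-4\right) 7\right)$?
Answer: $-859788636$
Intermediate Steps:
$G = -280$ ($G = 10 \left(-28\right) = -280$)
$C = -859792164$ ($C = \left(-280 + 22498\right) \left(-15092 - 23606\right) = 22218 \left(-38698\right) = -859792164$)
$C + 3528 = -859792164 + 3528 = -859788636$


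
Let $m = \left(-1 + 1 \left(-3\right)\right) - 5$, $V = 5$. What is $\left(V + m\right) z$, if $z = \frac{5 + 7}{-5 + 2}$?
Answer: $16$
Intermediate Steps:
$m = -9$ ($m = \left(-1 - 3\right) - 5 = -4 - 5 = -9$)
$z = -4$ ($z = \frac{12}{-3} = 12 \left(- \frac{1}{3}\right) = -4$)
$\left(V + m\right) z = \left(5 - 9\right) \left(-4\right) = \left(-4\right) \left(-4\right) = 16$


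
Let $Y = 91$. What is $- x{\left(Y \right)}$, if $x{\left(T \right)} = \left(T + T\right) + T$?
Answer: $-273$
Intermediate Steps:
$x{\left(T \right)} = 3 T$ ($x{\left(T \right)} = 2 T + T = 3 T$)
$- x{\left(Y \right)} = - 3 \cdot 91 = \left(-1\right) 273 = -273$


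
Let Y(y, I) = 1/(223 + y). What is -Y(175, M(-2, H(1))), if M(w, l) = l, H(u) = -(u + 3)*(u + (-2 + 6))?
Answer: -1/398 ≈ -0.0025126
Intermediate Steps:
H(u) = -(3 + u)*(4 + u) (H(u) = -(3 + u)*(u + 4) = -(3 + u)*(4 + u))
-Y(175, M(-2, H(1))) = -1/(223 + 175) = -1/398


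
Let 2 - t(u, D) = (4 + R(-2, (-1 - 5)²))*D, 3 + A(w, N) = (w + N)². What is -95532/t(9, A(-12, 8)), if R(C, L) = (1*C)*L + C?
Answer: -419/4 ≈ -104.75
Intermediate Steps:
R(C, L) = C + C*L (R(C, L) = C*L + C = C + C*L)
A(w, N) = -3 + (N + w)² (A(w, N) = -3 + (w + N)² = -3 + (N + w)²)
t(u, D) = 2 + 70*D (t(u, D) = 2 - (4 - 2*(1 + (-1 - 5)²))*D = 2 - (4 - 2*(1 + (-6)²))*D = 2 - (4 - 2*(1 + 36))*D = 2 - (4 - 2*37)*D = 2 - (4 - 74)*D = 2 - (-70)*D = 2 + 70*D)
-95532/t(9, A(-12, 8)) = -95532/(2 + 70*(-3 + (8 - 12)²)) = -95532/(2 + 70*(-3 + (-4)²)) = -95532/(2 + 70*(-3 + 16)) = -95532/(2 + 70*13) = -95532/(2 + 910) = -95532/912 = -95532*1/912 = -419/4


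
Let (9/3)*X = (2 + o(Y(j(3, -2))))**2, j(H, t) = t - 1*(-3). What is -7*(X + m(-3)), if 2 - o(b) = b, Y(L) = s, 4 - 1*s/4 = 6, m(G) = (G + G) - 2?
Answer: -280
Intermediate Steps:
m(G) = -2 + 2*G (m(G) = 2*G - 2 = -2 + 2*G)
s = -8 (s = 16 - 4*6 = 16 - 24 = -8)
j(H, t) = 3 + t (j(H, t) = t + 3 = 3 + t)
Y(L) = -8
o(b) = 2 - b
X = 48 (X = (2 + (2 - 1*(-8)))**2/3 = (2 + (2 + 8))**2/3 = (2 + 10)**2/3 = (1/3)*12**2 = (1/3)*144 = 48)
-7*(X + m(-3)) = -7*(48 + (-2 + 2*(-3))) = -7*(48 + (-2 - 6)) = -7*(48 - 8) = -7*40 = -280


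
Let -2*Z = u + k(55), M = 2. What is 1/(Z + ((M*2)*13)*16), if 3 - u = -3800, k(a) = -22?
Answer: -2/2117 ≈ -0.00094473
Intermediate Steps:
u = 3803 (u = 3 - 1*(-3800) = 3 + 3800 = 3803)
Z = -3781/2 (Z = -(3803 - 22)/2 = -1/2*3781 = -3781/2 ≈ -1890.5)
1/(Z + ((M*2)*13)*16) = 1/(-3781/2 + ((2*2)*13)*16) = 1/(-3781/2 + (4*13)*16) = 1/(-3781/2 + 52*16) = 1/(-3781/2 + 832) = 1/(-2117/2) = -2/2117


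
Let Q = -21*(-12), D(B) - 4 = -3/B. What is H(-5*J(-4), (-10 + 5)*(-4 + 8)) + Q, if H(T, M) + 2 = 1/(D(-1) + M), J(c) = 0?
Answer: 3249/13 ≈ 249.92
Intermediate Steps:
D(B) = 4 - 3/B
H(T, M) = -2 + 1/(7 + M) (H(T, M) = -2 + 1/((4 - 3/(-1)) + M) = -2 + 1/((4 - 3*(-1)) + M) = -2 + 1/((4 + 3) + M) = -2 + 1/(7 + M))
Q = 252
H(-5*J(-4), (-10 + 5)*(-4 + 8)) + Q = (-13 - 2*(-10 + 5)*(-4 + 8))/(7 + (-10 + 5)*(-4 + 8)) + 252 = (-13 - (-10)*4)/(7 - 5*4) + 252 = (-13 - 2*(-20))/(7 - 20) + 252 = (-13 + 40)/(-13) + 252 = -1/13*27 + 252 = -27/13 + 252 = 3249/13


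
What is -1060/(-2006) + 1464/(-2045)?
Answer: -384542/2051135 ≈ -0.18748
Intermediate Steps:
-1060/(-2006) + 1464/(-2045) = -1060*(-1/2006) + 1464*(-1/2045) = 530/1003 - 1464/2045 = -384542/2051135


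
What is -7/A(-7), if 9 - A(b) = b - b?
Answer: -7/9 ≈ -0.77778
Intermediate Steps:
A(b) = 9 (A(b) = 9 - (b - b) = 9 - 1*0 = 9 + 0 = 9)
-7/A(-7) = -7/9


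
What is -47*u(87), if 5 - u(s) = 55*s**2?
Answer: 19565630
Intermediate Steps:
u(s) = 5 - 55*s**2
-47*u(87) = -47*(5 - 55*87**2) = -47*(5 - 55*7569) = -47*(5 - 416295) = -47*(-416290) = 19565630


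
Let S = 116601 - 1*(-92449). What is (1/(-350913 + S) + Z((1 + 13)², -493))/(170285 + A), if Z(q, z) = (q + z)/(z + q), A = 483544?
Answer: 141862/92754143427 ≈ 1.5294e-6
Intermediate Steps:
S = 209050 (S = 116601 + 92449 = 209050)
Z(q, z) = 1 (Z(q, z) = (q + z)/(q + z) = 1)
(1/(-350913 + S) + Z((1 + 13)², -493))/(170285 + A) = (1/(-350913 + 209050) + 1)/(170285 + 483544) = (1/(-141863) + 1)/653829 = (-1/141863 + 1)*(1/653829) = (141862/141863)*(1/653829) = 141862/92754143427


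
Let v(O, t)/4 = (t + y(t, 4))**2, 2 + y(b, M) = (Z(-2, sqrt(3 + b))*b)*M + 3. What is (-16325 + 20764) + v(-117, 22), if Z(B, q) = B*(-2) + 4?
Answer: 2118555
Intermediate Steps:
Z(B, q) = 4 - 2*B (Z(B, q) = -2*B + 4 = 4 - 2*B)
y(b, M) = 1 + 8*M*b (y(b, M) = -2 + (((4 - 2*(-2))*b)*M + 3) = -2 + (((4 + 4)*b)*M + 3) = -2 + ((8*b)*M + 3) = -2 + (8*M*b + 3) = -2 + (3 + 8*M*b) = 1 + 8*M*b)
v(O, t) = 4*(1 + 33*t)**2 (v(O, t) = 4*(t + (1 + 8*4*t))**2 = 4*(t + (1 + 32*t))**2 = 4*(1 + 33*t)**2)
(-16325 + 20764) + v(-117, 22) = (-16325 + 20764) + 4*(1 + 33*22)**2 = 4439 + 4*(1 + 726)**2 = 4439 + 4*727**2 = 4439 + 4*528529 = 4439 + 2114116 = 2118555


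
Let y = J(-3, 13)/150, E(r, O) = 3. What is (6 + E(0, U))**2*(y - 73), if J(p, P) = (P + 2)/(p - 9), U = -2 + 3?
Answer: -236547/40 ≈ -5913.7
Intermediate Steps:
U = 1
J(p, P) = (2 + P)/(-9 + p)
y = -1/120 (y = ((2 + 13)/(-9 - 3))/150 = (15/(-12))*(1/150) = -1/12*15*(1/150) = -5/4*1/150 = -1/120 ≈ -0.0083333)
(6 + E(0, U))**2*(y - 73) = (6 + 3)**2*(-1/120 - 73) = 9**2*(-8761/120) = 81*(-8761/120) = -236547/40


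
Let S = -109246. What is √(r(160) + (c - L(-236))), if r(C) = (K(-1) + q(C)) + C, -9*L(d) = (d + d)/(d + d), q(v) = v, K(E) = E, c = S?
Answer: 11*I*√8102/3 ≈ 330.04*I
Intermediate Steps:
c = -109246
L(d) = -⅑ (L(d) = -(d + d)/(9*(d + d)) = -2*d/(9*(2*d)) = -2*d*1/(2*d)/9 = -⅑*1 = -⅑)
r(C) = -1 + 2*C (r(C) = (-1 + C) + C = -1 + 2*C)
√(r(160) + (c - L(-236))) = √((-1 + 2*160) + (-109246 - 1*(-⅑))) = √((-1 + 320) + (-109246 + ⅑)) = √(319 - 983213/9) = √(-980342/9) = 11*I*√8102/3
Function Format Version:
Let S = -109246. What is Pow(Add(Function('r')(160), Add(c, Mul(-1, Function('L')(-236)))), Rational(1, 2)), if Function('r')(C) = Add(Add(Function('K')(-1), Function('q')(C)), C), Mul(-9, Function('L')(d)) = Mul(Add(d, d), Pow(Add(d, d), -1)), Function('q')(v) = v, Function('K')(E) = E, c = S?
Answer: Mul(Rational(11, 3), I, Pow(8102, Rational(1, 2))) ≈ Mul(330.04, I)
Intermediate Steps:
c = -109246
Function('L')(d) = Rational(-1, 9) (Function('L')(d) = Mul(Rational(-1, 9), Mul(Add(d, d), Pow(Add(d, d), -1))) = Mul(Rational(-1, 9), Mul(Mul(2, d), Pow(Mul(2, d), -1))) = Mul(Rational(-1, 9), Mul(Mul(2, d), Mul(Rational(1, 2), Pow(d, -1)))) = Mul(Rational(-1, 9), 1) = Rational(-1, 9))
Function('r')(C) = Add(-1, Mul(2, C)) (Function('r')(C) = Add(Add(-1, C), C) = Add(-1, Mul(2, C)))
Pow(Add(Function('r')(160), Add(c, Mul(-1, Function('L')(-236)))), Rational(1, 2)) = Pow(Add(Add(-1, Mul(2, 160)), Add(-109246, Mul(-1, Rational(-1, 9)))), Rational(1, 2)) = Pow(Add(Add(-1, 320), Add(-109246, Rational(1, 9))), Rational(1, 2)) = Pow(Add(319, Rational(-983213, 9)), Rational(1, 2)) = Pow(Rational(-980342, 9), Rational(1, 2)) = Mul(Rational(11, 3), I, Pow(8102, Rational(1, 2)))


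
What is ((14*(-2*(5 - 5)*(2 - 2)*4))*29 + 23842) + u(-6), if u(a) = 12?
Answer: 23854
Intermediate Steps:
((14*(-2*(5 - 5)*(2 - 2)*4))*29 + 23842) + u(-6) = ((14*(-2*(5 - 5)*(2 - 2)*4))*29 + 23842) + 12 = ((14*(-0*0*4))*29 + 23842) + 12 = ((14*(-2*0*4))*29 + 23842) + 12 = ((14*(0*4))*29 + 23842) + 12 = ((14*0)*29 + 23842) + 12 = (0*29 + 23842) + 12 = (0 + 23842) + 12 = 23842 + 12 = 23854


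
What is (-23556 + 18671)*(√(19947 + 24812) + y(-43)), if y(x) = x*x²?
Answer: 388391695 - 4885*√44759 ≈ 3.8736e+8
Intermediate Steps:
y(x) = x³
(-23556 + 18671)*(√(19947 + 24812) + y(-43)) = (-23556 + 18671)*(√(19947 + 24812) + (-43)³) = -4885*(√44759 - 79507) = -4885*(-79507 + √44759) = 388391695 - 4885*√44759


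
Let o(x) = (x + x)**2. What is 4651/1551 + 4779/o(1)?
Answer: 7430833/6204 ≈ 1197.7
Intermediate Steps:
o(x) = 4*x**2 (o(x) = (2*x)**2 = 4*x**2)
4651/1551 + 4779/o(1) = 4651/1551 + 4779/((4*1**2)) = 4651*(1/1551) + 4779/((4*1)) = 4651/1551 + 4779/4 = 7430833/6204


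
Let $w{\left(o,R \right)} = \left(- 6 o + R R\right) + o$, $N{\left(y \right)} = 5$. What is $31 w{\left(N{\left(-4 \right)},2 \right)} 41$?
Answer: $-26691$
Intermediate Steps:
$w{\left(o,R \right)} = R^{2} - 5 o$ ($w{\left(o,R \right)} = \left(- 6 o + R^{2}\right) + o = \left(R^{2} - 6 o\right) + o = R^{2} - 5 o$)
$31 w{\left(N{\left(-4 \right)},2 \right)} 41 = 31 \left(2^{2} - 25\right) 41 = 31 \left(4 - 25\right) 41 = 31 \left(-21\right) 41 = \left(-651\right) 41 = -26691$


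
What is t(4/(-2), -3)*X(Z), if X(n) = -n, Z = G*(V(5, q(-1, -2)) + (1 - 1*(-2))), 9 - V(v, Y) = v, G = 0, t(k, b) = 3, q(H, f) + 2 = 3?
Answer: 0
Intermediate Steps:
q(H, f) = 1 (q(H, f) = -2 + 3 = 1)
V(v, Y) = 9 - v
Z = 0 (Z = 0*((9 - 1*5) + (1 - 1*(-2))) = 0*((9 - 5) + (1 + 2)) = 0*(4 + 3) = 0*7 = 0)
t(4/(-2), -3)*X(Z) = 3*(-1*0) = 3*0 = 0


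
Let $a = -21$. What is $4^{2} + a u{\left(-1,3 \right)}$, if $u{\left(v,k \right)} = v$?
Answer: $37$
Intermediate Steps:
$4^{2} + a u{\left(-1,3 \right)} = 4^{2} - -21 = 16 + 21 = 37$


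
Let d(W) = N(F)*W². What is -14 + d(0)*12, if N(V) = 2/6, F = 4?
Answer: -14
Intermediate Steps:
N(V) = ⅓ (N(V) = 2*(⅙) = ⅓)
d(W) = W²/3
-14 + d(0)*12 = -14 + ((⅓)*0²)*12 = -14 + ((⅓)*0)*12 = -14 + 0*12 = -14 + 0 = -14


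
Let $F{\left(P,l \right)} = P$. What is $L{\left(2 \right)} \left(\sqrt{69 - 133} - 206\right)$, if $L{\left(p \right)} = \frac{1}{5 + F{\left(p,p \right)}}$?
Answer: $- \frac{206}{7} + \frac{8 i}{7} \approx -29.429 + 1.1429 i$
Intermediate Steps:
$L{\left(p \right)} = \frac{1}{5 + p}$
$L{\left(2 \right)} \left(\sqrt{69 - 133} - 206\right) = \frac{\sqrt{69 - 133} - 206}{5 + 2} = \frac{\sqrt{-64} - 206}{7} = \frac{8 i - 206}{7} = \frac{-206 + 8 i}{7} = - \frac{206}{7} + \frac{8 i}{7}$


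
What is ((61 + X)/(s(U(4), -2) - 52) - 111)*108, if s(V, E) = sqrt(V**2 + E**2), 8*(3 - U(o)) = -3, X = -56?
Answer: -76466084/6373 - 160*sqrt(985)/6373 ≈ -11999.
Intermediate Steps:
U(o) = 27/8 (U(o) = 3 - 1/8*(-3) = 3 + 3/8 = 27/8)
s(V, E) = sqrt(E**2 + V**2)
((61 + X)/(s(U(4), -2) - 52) - 111)*108 = ((61 - 56)/(sqrt((-2)**2 + (27/8)**2) - 52) - 111)*108 = (5/(sqrt(4 + 729/64) - 52) - 111)*108 = (5/(sqrt(985/64) - 52) - 111)*108 = (5/(sqrt(985)/8 - 52) - 111)*108 = (5/(-52 + sqrt(985)/8) - 111)*108 = (-111 + 5/(-52 + sqrt(985)/8))*108 = -11988 + 540/(-52 + sqrt(985)/8)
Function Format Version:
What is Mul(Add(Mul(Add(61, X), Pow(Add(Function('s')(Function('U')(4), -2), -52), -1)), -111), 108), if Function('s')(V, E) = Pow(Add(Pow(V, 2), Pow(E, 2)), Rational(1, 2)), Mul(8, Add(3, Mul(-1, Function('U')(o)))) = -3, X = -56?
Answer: Add(Rational(-76466084, 6373), Mul(Rational(-160, 6373), Pow(985, Rational(1, 2)))) ≈ -11999.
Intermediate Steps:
Function('U')(o) = Rational(27, 8) (Function('U')(o) = Add(3, Mul(Rational(-1, 8), -3)) = Add(3, Rational(3, 8)) = Rational(27, 8))
Function('s')(V, E) = Pow(Add(Pow(E, 2), Pow(V, 2)), Rational(1, 2))
Mul(Add(Mul(Add(61, X), Pow(Add(Function('s')(Function('U')(4), -2), -52), -1)), -111), 108) = Mul(Add(Mul(Add(61, -56), Pow(Add(Pow(Add(Pow(-2, 2), Pow(Rational(27, 8), 2)), Rational(1, 2)), -52), -1)), -111), 108) = Mul(Add(Mul(5, Pow(Add(Pow(Add(4, Rational(729, 64)), Rational(1, 2)), -52), -1)), -111), 108) = Mul(Add(Mul(5, Pow(Add(Pow(Rational(985, 64), Rational(1, 2)), -52), -1)), -111), 108) = Mul(Add(Mul(5, Pow(Add(Mul(Rational(1, 8), Pow(985, Rational(1, 2))), -52), -1)), -111), 108) = Mul(Add(Mul(5, Pow(Add(-52, Mul(Rational(1, 8), Pow(985, Rational(1, 2)))), -1)), -111), 108) = Mul(Add(-111, Mul(5, Pow(Add(-52, Mul(Rational(1, 8), Pow(985, Rational(1, 2)))), -1))), 108) = Add(-11988, Mul(540, Pow(Add(-52, Mul(Rational(1, 8), Pow(985, Rational(1, 2)))), -1)))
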